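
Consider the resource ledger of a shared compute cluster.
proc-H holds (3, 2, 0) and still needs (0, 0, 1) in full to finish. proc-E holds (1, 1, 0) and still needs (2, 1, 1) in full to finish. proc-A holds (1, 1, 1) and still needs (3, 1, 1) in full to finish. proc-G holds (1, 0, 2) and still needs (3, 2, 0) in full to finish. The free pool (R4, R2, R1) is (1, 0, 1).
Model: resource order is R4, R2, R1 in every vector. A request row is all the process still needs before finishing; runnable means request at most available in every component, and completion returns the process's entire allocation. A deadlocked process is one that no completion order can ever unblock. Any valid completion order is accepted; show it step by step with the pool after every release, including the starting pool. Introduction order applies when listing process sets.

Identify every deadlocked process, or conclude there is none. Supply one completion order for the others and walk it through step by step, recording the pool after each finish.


Nothing here is deadlocked.
Key observation: beginning at proc-H, releases accumulate fast enough that every process eventually fits.
One completion order for the rest: proc-H, proc-A, proc-E, proc-G. Check, step by step:
  pool = (1, 0, 1)
  run proc-H (needs (0, 0, 1), free (1, 0, 1)); after release of (3, 2, 0) the pool is (4, 2, 1)
  run proc-A (needs (3, 1, 1), free (4, 2, 1)); after release of (1, 1, 1) the pool is (5, 3, 2)
  run proc-E (needs (2, 1, 1), free (5, 3, 2)); after release of (1, 1, 0) the pool is (6, 4, 2)
  run proc-G (needs (3, 2, 0), free (6, 4, 2)); after release of (1, 0, 2) the pool is (7, 4, 4)


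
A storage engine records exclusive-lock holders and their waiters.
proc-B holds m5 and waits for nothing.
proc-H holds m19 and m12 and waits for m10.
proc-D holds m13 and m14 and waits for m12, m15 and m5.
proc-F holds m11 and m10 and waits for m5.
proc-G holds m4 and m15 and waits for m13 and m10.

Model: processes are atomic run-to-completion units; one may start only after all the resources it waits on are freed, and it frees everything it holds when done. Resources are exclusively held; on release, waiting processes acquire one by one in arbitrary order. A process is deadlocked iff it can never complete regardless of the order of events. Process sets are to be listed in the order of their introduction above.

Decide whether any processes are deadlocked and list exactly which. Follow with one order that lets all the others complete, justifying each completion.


Deadlocked set: proc-D and proc-G.
Key observation: nobody on the ring proc-D -> proc-G -> proc-D can start until another member finishes, which never happens; no other process is dragged down with it.
One completion order for the rest: proc-B, proc-F, proc-H.
Step-by-step check:
  proc-B: no waits; runs immediately, freeing m5
  proc-F waits on m5 — all released -> runs and releases m11 and m10
  proc-H waits on m10 — all released -> runs and releases m19 and m12


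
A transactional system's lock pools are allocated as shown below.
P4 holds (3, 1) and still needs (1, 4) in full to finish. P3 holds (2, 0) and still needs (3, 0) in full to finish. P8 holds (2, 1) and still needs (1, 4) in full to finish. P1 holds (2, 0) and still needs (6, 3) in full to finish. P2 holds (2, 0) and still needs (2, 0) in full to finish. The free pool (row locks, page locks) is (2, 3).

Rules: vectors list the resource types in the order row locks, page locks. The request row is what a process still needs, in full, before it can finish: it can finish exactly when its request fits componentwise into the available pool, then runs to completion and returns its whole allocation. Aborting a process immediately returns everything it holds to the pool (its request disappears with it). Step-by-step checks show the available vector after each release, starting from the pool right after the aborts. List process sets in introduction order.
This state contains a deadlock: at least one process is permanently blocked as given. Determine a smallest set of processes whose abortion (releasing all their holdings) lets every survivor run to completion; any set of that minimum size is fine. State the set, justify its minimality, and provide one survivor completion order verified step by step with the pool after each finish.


Minimum abort set: P8.
Key observation: P4 could never have finished before the abort; with (2, 1) returned by P8, it fits at step 2.
No smaller set exists: with zero aborts the deadlock remains.
One survivor order: P3, P4, P1, P2. Verifying each step (post-abort pool first):
  pool = (4, 4)
  P3 needs (3, 0) <= (4, 4) -> finishes; pool += (2, 0) = (6, 4)
  P4 needs (1, 4) <= (6, 4) -> finishes; pool += (3, 1) = (9, 5)
  P1 needs (6, 3) <= (9, 5) -> finishes; pool += (2, 0) = (11, 5)
  P2 needs (2, 0) <= (11, 5) -> finishes; pool += (2, 0) = (13, 5)


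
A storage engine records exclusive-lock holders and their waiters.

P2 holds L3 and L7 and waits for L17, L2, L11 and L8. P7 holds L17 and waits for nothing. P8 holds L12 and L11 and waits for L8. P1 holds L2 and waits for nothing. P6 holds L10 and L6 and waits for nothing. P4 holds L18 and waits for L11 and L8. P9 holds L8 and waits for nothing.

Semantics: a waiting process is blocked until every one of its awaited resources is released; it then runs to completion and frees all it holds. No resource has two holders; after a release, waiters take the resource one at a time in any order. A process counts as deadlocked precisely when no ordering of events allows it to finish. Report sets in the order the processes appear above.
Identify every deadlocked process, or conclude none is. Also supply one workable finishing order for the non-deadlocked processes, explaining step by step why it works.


Nothing here is deadlocked.
Key observation: although several processes wait, no cycle exists — each chain bottoms out at a free runner.
The rest can finish in the order P1, P7, P9, P8, P2, P4, P6.
Step-by-step check:
  P1: no waits; runs immediately, freeing L2
  P7: no waits; runs immediately, freeing L17
  P9: no waits; runs immediately, freeing L8
  P8 waits on L8 — all released -> runs and releases L12 and L11
  P2 waits on L17, L2, L11 and L8 — all released -> runs and releases L3 and L7
  P4 waits on L11 and L8 — all released -> runs and releases L18
  P6: no waits; runs immediately, freeing L10 and L6


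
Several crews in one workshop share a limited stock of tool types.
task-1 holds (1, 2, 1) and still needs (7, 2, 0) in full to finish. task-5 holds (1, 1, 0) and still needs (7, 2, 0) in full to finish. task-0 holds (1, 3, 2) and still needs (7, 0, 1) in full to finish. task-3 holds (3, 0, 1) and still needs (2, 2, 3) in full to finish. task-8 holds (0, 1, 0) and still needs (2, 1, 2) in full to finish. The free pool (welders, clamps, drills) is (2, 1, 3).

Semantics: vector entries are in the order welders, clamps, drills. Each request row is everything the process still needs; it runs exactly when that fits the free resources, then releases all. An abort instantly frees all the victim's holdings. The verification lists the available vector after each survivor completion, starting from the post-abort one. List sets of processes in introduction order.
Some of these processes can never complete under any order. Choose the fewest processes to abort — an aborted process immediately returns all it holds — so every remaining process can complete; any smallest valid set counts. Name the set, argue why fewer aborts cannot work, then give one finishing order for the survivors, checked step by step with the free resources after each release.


Minimum abort set: task-1 and task-0.
Key observation: aborting task-1 and task-0 returns (2, 5, 3), and task-5 — hopeless before — runs at step 3 with the returned capacity in the pool.
Why nothing smaller works — every single abort fails: task-1 alone leaves task-5 blocked (short on welders); task-5 alone leaves task-1 blocked (short on welders); task-0 alone leaves task-1 blocked (short on welders); task-3 alone leaves task-1 blocked (short on welders); task-8 alone leaves task-1 blocked (short on welders).
The survivors complete as task-3, task-8, task-5. Step-by-step check (starting from the post-abort pool):
  pool = (4, 6, 6)
  task-3 needs (2, 2, 3) <= (4, 6, 6) -> finishes; pool += (3, 0, 1) = (7, 6, 7)
  task-8 needs (2, 1, 2) <= (7, 6, 7) -> finishes; pool += (0, 1, 0) = (7, 7, 7)
  task-5 needs (7, 2, 0) <= (7, 7, 7) -> finishes; pool += (1, 1, 0) = (8, 8, 7)


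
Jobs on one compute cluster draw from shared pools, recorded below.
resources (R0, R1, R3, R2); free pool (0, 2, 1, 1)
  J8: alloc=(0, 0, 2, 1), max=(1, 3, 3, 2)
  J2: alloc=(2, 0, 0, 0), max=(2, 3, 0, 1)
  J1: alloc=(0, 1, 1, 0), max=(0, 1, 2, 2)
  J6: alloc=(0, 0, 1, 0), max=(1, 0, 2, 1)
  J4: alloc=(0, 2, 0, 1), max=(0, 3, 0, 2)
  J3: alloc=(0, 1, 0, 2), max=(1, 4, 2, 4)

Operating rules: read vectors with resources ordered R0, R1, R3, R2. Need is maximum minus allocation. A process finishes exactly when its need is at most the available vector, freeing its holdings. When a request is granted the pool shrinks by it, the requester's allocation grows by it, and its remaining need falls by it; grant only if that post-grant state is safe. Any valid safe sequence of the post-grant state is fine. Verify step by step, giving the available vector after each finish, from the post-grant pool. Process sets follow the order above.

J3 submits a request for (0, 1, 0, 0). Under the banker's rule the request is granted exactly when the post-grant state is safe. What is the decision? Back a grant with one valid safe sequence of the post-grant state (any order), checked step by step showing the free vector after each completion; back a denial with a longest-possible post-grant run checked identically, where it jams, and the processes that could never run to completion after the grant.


GRANT: granting preserves safety; a valid post-grant sequence is J4, J2, J1, J6, J8, J3.
Key observation: the transfer keeps a workable pool ((0, 1, 1, 1)); J4 starts the safe sequence.
Verifying the post-grant state step by step:
  pool = (0, 1, 1, 1)
  J4 needs (0, 1, 0, 1) <= (0, 1, 1, 1) -> finishes; pool += (0, 2, 0, 1) = (0, 3, 1, 2)
  J2 needs (0, 3, 0, 1) <= (0, 3, 1, 2) -> finishes; pool += (2, 0, 0, 0) = (2, 3, 1, 2)
  J1 needs (0, 0, 1, 2) <= (2, 3, 1, 2) -> finishes; pool += (0, 1, 1, 0) = (2, 4, 2, 2)
  J6 needs (1, 0, 1, 1) <= (2, 4, 2, 2) -> finishes; pool += (0, 0, 1, 0) = (2, 4, 3, 2)
  J8 needs (1, 3, 1, 1) <= (2, 4, 3, 2) -> finishes; pool += (0, 0, 2, 1) = (2, 4, 5, 3)
  J3 needs (1, 2, 2, 2) <= (2, 4, 5, 3) -> finishes; pool += (0, 2, 0, 2) = (2, 6, 5, 5)


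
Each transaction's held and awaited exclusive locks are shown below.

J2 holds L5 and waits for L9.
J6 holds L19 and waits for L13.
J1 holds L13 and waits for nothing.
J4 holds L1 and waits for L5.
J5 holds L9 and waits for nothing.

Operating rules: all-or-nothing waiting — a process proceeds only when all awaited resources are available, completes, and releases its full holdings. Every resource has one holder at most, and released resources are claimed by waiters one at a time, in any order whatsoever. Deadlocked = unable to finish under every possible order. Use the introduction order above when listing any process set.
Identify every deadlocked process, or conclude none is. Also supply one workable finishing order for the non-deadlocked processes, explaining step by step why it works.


No process is deadlocked.
Key observation: there is no circular wait here — follow any chain and it reaches a process that is free to run now.
One completion order for the rest: J1, J5, J2, J6, J4.
Walking it through:
  J1 waits on nothing -> runs at once and releases L13
  J5 waits on nothing -> runs at once and releases L9
  J2: everything it awaited (L9) is free; runs, freeing L5
  J6: everything it awaited (L13) is free; runs, freeing L19
  J4: everything it awaited (L5) is free; runs, freeing L1


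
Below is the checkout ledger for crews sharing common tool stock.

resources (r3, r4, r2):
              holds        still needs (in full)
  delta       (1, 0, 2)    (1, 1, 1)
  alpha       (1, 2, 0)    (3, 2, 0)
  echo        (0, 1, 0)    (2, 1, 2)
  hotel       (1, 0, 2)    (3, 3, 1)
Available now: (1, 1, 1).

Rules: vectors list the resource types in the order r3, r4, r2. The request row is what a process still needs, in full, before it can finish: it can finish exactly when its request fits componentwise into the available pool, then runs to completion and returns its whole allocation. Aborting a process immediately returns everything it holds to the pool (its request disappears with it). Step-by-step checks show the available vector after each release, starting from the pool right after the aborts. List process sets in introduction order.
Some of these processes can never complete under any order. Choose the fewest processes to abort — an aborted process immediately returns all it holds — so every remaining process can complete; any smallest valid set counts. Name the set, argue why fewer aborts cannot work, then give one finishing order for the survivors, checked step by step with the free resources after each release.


Abort alpha.
Key observation: before aborting alpha, hotel was permanently blocked — no order could ever run it; afterwards it completes at step 2.
No smaller set exists: with zero aborts the deadlock remains.
The survivors complete as delta, hotel, echo. Step-by-step check (starting from the post-abort pool):
  pool = (2, 3, 1)
  delta needs (1, 1, 1) <= (2, 3, 1) -> finishes; pool += (1, 0, 2) = (3, 3, 3)
  hotel needs (3, 3, 1) <= (3, 3, 3) -> finishes; pool += (1, 0, 2) = (4, 3, 5)
  echo needs (2, 1, 2) <= (4, 3, 5) -> finishes; pool += (0, 1, 0) = (4, 4, 5)


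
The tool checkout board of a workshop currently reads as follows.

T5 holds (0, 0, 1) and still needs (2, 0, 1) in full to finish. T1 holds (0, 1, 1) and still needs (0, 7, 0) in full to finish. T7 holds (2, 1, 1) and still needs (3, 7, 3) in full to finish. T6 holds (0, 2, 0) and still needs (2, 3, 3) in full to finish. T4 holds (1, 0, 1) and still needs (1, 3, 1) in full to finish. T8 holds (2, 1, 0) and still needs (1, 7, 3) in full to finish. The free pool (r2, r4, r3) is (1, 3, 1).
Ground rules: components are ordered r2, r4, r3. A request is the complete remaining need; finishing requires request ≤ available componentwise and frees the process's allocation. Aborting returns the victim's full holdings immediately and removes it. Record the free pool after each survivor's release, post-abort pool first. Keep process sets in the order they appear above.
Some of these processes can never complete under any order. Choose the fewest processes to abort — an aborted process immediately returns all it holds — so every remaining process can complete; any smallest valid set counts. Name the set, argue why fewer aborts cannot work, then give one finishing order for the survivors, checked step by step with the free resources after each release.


Abort T1 and T8.
Key observation: T7 had no path to completion before; after the abort of T1 and T8 ((2, 2, 1) returned), step 3 is where it fits.
Minimality, checking each single-abort alternative: T5 alone leaves T1 blocked (short on r4); T1 alone leaves T7 blocked (short on r2 and r4); T7 alone leaves T1 blocked (short on r4); T6 alone leaves T1 blocked (short on r4); T4 alone leaves T1 blocked (short on r4); T8 alone leaves T1 blocked (short on r4).
The survivors complete as T4, T6, T7, T5. Verifying each step (starting from the post-abort pool):
  pool = (3, 5, 2)
  T4: need (1, 3, 1) fits (3, 5, 2); releases (1, 0, 1), pool now (4, 5, 3)
  T6: need (2, 3, 3) fits (4, 5, 3); releases (0, 2, 0), pool now (4, 7, 3)
  T7: need (3, 7, 3) fits (4, 7, 3); releases (2, 1, 1), pool now (6, 8, 4)
  T5: need (2, 0, 1) fits (6, 8, 4); releases (0, 0, 1), pool now (6, 8, 5)


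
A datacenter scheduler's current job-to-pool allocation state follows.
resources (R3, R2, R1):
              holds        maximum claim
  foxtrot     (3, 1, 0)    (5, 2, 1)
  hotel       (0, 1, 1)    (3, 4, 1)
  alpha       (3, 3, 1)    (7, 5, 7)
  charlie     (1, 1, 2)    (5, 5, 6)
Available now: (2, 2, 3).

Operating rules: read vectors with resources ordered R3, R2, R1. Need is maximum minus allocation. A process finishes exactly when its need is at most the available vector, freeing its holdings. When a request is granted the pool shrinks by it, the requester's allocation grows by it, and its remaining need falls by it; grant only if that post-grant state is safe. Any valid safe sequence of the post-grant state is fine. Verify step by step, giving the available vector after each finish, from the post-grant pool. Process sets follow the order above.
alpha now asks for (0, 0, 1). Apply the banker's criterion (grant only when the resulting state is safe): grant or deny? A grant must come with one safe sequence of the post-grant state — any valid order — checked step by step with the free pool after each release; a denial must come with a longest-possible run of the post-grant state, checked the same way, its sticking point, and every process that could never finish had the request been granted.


DENY: after the grant no complete ordering would exist.
Key observation: no order helps: past foxtrot, hotel, the free pool tops out at (5, 4, 3), below what each blocked process needs in R1.
After a pretend grant, a maximal execution: foxtrot, hotel — then nothing else fits. Verifying each step:
  pool = (2, 2, 2)
  run foxtrot (needs (2, 1, 1), free (2, 2, 2)); after release of (3, 1, 0) the pool is (5, 3, 2)
  run hotel (needs (3, 3, 0), free (5, 3, 2)); after release of (0, 1, 1) the pool is (5, 4, 3)
  alpha still needs (4, 2, 5) but only (5, 4, 3) is free — short on R1
  charlie still needs (4, 4, 4) but only (5, 4, 3) is free — short on R1
Processes that could never finish after the grant: alpha and charlie.


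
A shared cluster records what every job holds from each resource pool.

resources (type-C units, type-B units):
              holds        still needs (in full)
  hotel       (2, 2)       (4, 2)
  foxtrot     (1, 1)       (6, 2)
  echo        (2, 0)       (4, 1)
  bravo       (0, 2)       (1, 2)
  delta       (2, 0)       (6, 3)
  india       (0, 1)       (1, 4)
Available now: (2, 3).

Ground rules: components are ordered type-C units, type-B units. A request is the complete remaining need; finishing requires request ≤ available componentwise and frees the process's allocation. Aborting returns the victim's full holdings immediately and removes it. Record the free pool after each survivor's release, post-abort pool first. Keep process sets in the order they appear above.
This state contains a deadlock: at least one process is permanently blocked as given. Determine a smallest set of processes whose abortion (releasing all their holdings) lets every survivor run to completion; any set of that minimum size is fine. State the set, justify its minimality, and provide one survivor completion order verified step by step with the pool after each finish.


Abort delta.
Key observation: no ordering could ever have run echo before the abort of delta; with (2, 0) back in the pool it fits at step 1.
Why nothing smaller works: aborting no one leaves the state deadlocked as given.
Survivors finish in the order: echo, bravo, hotel, foxtrot, india. Step-by-step check (pool after the aborts first):
  pool = (4, 3)
  echo needs (4, 1) <= (4, 3) -> finishes; pool += (2, 0) = (6, 3)
  bravo needs (1, 2) <= (6, 3) -> finishes; pool += (0, 2) = (6, 5)
  hotel needs (4, 2) <= (6, 5) -> finishes; pool += (2, 2) = (8, 7)
  foxtrot needs (6, 2) <= (8, 7) -> finishes; pool += (1, 1) = (9, 8)
  india needs (1, 4) <= (9, 8) -> finishes; pool += (0, 1) = (9, 9)


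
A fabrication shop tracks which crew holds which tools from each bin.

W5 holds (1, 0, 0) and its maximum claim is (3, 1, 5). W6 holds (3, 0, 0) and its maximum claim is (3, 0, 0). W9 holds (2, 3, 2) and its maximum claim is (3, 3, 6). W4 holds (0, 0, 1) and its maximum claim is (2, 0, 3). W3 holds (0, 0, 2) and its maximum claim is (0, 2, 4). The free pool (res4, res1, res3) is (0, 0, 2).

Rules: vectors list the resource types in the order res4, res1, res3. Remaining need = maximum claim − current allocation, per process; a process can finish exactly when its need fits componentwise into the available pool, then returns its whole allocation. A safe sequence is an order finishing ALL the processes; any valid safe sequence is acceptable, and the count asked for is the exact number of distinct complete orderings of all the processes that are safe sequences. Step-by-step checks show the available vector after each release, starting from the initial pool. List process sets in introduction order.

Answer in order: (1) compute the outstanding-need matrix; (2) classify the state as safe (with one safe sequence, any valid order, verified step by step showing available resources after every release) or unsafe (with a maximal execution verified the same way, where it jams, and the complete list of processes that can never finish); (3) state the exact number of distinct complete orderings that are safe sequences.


(1) Remaining need (order res4, res1, res3):
  W5: (2, 1, 5)
  W6: (0, 0, 0)
  W9: (1, 0, 4)
  W4: (2, 0, 2)
  W3: (0, 2, 2)
(2) UNSAFE.
Key observation: after W6, W4 the pool peaks at (3, 0, 3), and each blocked process is short somewhere: W5 on res1, res3; W9 on res3; W3 on res1.
A maximal execution: W6, W4 — then nothing else fits. Check, step by step:
  pool = (0, 0, 2)
  W6 needs (0, 0, 0) <= (0, 0, 2) -> finishes; pool += (3, 0, 0) = (3, 0, 2)
  W4 needs (2, 0, 2) <= (3, 0, 2) -> finishes; pool += (0, 0, 1) = (3, 0, 3)
  W5 still needs (2, 1, 5) but only (3, 0, 3) is free — short on res1 and res3
  W9 still needs (1, 0, 4) but only (3, 0, 3) is free — short on res3
  W3 still needs (0, 2, 2) but only (3, 0, 3) is free — short on res1
Never able to finish: W5, W9 and W3.
(3) The exact count: 0 of the possible complete orderings are safe sequences.


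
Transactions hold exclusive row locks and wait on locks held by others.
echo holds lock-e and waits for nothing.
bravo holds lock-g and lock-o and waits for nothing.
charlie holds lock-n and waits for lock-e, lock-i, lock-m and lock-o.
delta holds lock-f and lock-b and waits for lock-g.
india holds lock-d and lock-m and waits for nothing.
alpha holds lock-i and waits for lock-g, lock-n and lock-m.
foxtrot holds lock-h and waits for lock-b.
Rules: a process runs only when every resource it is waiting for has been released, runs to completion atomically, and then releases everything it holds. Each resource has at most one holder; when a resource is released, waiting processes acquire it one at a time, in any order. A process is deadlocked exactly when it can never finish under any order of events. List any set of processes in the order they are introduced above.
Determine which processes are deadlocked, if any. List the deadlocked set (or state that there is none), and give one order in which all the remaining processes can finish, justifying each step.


Deadlocked: charlie and alpha.
Key observation: charlie -> alpha -> charlie is a circular wait — nothing in it can go first; no other process is dragged down with it.
The rest can finish in the order bravo, delta, foxtrot, india, echo.
Check, step by step:
  run bravo (it waits on nothing); releases lock-g and lock-o
  run delta (all its waits — lock-g — are resolved); releases lock-f and lock-b
  run foxtrot (all its waits — lock-b — are resolved); releases lock-h
  run india (it waits on nothing); releases lock-d and lock-m
  run echo (it waits on nothing); releases lock-e


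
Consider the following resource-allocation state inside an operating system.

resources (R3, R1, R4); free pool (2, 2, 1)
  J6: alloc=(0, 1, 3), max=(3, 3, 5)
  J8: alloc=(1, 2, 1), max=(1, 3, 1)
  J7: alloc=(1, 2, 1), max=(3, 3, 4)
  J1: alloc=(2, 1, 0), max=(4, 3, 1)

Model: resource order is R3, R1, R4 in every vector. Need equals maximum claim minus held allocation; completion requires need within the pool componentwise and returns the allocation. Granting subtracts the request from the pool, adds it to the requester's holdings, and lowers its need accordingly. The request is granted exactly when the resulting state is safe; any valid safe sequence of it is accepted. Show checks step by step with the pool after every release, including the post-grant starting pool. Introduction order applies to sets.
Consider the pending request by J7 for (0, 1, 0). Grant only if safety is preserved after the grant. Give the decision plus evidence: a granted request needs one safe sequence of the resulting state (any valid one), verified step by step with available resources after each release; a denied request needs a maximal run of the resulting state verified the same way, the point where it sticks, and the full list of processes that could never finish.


GRANT. The post-grant state is safe; one safe sequence: J8, J1, J6, J7.
Key observation: after the grant the pool drops to (2, 1, 1), which still lets J8 finish first and unwind the rest.
Check on the post-grant state, step by step:
  pool = (2, 1, 1)
  J8: need (0, 1, 0) fits (2, 1, 1); releases (1, 2, 1), pool now (3, 3, 2)
  J1: need (2, 2, 1) fits (3, 3, 2); releases (2, 1, 0), pool now (5, 4, 2)
  J6: need (3, 2, 2) fits (5, 4, 2); releases (0, 1, 3), pool now (5, 5, 5)
  J7: need (2, 0, 3) fits (5, 5, 5); releases (1, 3, 1), pool now (6, 8, 6)


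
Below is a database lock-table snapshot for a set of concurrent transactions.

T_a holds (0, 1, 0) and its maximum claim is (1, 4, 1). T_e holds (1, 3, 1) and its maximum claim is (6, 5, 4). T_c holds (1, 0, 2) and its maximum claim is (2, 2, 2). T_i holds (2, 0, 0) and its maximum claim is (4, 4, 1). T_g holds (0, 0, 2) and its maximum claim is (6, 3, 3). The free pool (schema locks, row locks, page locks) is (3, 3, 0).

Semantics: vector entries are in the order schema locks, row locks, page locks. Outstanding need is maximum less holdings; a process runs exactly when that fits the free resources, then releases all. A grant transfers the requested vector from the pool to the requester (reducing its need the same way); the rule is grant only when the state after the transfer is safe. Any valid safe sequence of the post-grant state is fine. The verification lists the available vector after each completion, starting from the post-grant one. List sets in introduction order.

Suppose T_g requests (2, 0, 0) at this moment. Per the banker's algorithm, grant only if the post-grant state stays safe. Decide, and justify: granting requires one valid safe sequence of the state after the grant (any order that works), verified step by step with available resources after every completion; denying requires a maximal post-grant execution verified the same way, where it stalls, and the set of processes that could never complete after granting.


GRANT: granting preserves safety; a valid post-grant sequence is T_c, T_a, T_i, T_g, T_e.
Key observation: with (1, 3, 0) left after the transfer, T_c can run at once — the state stays safe.
Verifying the post-grant state step by step:
  pool = (1, 3, 0)
  T_c needs (1, 2, 0) <= (1, 3, 0) -> finishes; pool += (1, 0, 2) = (2, 3, 2)
  T_a needs (1, 3, 1) <= (2, 3, 2) -> finishes; pool += (0, 1, 0) = (2, 4, 2)
  T_i needs (2, 4, 1) <= (2, 4, 2) -> finishes; pool += (2, 0, 0) = (4, 4, 2)
  T_g needs (4, 3, 1) <= (4, 4, 2) -> finishes; pool += (2, 0, 2) = (6, 4, 4)
  T_e needs (5, 2, 3) <= (6, 4, 4) -> finishes; pool += (1, 3, 1) = (7, 7, 5)


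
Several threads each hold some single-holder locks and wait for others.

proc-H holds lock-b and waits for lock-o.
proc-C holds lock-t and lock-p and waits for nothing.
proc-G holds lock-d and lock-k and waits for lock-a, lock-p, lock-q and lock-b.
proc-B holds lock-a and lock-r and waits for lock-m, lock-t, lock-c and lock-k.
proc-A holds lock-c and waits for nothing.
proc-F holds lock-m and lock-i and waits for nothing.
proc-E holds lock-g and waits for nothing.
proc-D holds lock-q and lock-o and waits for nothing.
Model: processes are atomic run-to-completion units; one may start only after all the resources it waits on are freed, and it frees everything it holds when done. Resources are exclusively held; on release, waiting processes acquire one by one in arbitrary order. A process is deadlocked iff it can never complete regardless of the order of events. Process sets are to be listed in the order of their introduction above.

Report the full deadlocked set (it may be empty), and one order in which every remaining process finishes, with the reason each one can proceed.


Deadlocked set: proc-G and proc-B.
Key observation: the loop proc-G -> proc-B -> proc-G blocks itself forever; no other process is dragged down with it.
A valid finishing order for the others: proc-C, proc-D, proc-A, proc-H, proc-E, proc-F.
Step-by-step check:
  proc-C: no waits; runs immediately, freeing lock-t and lock-p
  proc-D: no waits; runs immediately, freeing lock-q and lock-o
  proc-A: no waits; runs immediately, freeing lock-c
  run proc-H (all its waits — lock-o — are resolved); releases lock-b
  proc-E: no waits; runs immediately, freeing lock-g
  proc-F: no waits; runs immediately, freeing lock-m and lock-i


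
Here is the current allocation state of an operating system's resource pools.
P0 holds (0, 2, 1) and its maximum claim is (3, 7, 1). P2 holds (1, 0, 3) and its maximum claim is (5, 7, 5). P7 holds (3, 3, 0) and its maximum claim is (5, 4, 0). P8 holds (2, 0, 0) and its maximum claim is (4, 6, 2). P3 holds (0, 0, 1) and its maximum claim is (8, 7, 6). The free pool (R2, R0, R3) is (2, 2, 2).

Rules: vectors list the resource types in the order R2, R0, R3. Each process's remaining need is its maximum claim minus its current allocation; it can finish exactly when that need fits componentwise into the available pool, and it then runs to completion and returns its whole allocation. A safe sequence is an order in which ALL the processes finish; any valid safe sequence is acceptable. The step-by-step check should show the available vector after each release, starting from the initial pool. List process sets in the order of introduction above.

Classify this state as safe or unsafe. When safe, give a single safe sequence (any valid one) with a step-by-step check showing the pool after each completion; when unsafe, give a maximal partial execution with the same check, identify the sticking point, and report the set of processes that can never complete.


The state is SAFE; one workable sequence: P7, P0, P8, P2, P3.
Key observation: the order's first zero-slack moment is P7 ((2, 1, 0) needed, (2, 2, 2) free — a requested resource with nothing to spare).
Check, step by step:
  pool = (2, 2, 2)
  P7 needs (2, 1, 0) <= (2, 2, 2) -> finishes; pool += (3, 3, 0) = (5, 5, 2)
  P0 needs (3, 5, 0) <= (5, 5, 2) -> finishes; pool += (0, 2, 1) = (5, 7, 3)
  P8 needs (2, 6, 2) <= (5, 7, 3) -> finishes; pool += (2, 0, 0) = (7, 7, 3)
  P2 needs (4, 7, 2) <= (7, 7, 3) -> finishes; pool += (1, 0, 3) = (8, 7, 6)
  P3 needs (8, 7, 5) <= (8, 7, 6) -> finishes; pool += (0, 0, 1) = (8, 7, 7)


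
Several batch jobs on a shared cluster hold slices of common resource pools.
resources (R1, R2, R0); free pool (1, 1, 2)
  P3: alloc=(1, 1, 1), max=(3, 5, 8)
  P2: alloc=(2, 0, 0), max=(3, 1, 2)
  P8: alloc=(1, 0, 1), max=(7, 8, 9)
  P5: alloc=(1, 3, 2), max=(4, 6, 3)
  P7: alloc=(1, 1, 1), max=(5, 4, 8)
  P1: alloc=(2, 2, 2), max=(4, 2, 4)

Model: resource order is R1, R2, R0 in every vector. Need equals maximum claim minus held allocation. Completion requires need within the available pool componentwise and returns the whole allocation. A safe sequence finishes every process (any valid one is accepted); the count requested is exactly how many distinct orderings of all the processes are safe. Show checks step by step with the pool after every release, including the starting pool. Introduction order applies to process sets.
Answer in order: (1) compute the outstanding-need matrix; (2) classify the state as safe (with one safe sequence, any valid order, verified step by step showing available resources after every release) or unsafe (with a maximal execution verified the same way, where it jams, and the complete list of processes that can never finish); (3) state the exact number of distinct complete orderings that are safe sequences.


(1) Outstanding need per process (order R1, R2, R0):
  P3: (2, 4, 7)
  P2: (1, 1, 2)
  P8: (6, 8, 8)
  P5: (3, 3, 1)
  P7: (4, 3, 7)
  P1: (2, 0, 2)
(2) UNSAFE.
Key observation: the wall is R0: completing P2, P1, P5 brings the pool only to (6, 6, 6), and all the rest need more.
Going as far as possible: P2, P1, P5; after that, nothing fits. Step-by-step check:
  pool = (1, 1, 2)
  P2: need (1, 1, 2) fits (1, 1, 2); releases (2, 0, 0), pool now (3, 1, 2)
  P1: need (2, 0, 2) fits (3, 1, 2); releases (2, 2, 2), pool now (5, 3, 4)
  P5: need (3, 3, 1) fits (5, 3, 4); releases (1, 3, 2), pool now (6, 6, 6)
  P3 still needs (2, 4, 7) but only (6, 6, 6) is free — short on R0
  P8 still needs (6, 8, 8) but only (6, 6, 6) is free — short on R2 and R0
  P7 still needs (4, 3, 7) but only (6, 6, 6) is free — short on R0
Processes that can never finish: P3, P8 and P7.
(3) Exactly 0 of the possible complete orderings are safe sequences.


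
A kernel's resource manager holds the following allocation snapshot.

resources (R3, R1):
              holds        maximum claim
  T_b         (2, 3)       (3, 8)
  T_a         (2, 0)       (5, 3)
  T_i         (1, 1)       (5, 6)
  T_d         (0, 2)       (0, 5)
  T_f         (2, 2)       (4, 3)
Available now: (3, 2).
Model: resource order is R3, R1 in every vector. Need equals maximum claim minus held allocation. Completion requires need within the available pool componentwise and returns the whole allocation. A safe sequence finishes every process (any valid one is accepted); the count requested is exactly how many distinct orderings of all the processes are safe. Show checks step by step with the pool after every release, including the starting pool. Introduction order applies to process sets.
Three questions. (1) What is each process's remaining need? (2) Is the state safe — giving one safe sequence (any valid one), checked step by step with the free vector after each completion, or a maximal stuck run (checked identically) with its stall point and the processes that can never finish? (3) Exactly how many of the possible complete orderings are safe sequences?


(1) Remaining need (order R3, R1):
  T_b: (1, 5)
  T_a: (3, 3)
  T_i: (4, 5)
  T_d: (0, 3)
  T_f: (2, 1)
(2) SAFE — a valid safe sequence is T_f, T_d, T_i, T_b, T_a.
Key observation: every step clears its requested resources with room to spare; the minimum clearance is 1, first at T_f — (2, 1) vs (3, 2) free.
Verifying each step:
  pool = (3, 2)
  T_f needs (2, 1) <= (3, 2) -> finishes; pool += (2, 2) = (5, 4)
  T_d needs (0, 3) <= (5, 4) -> finishes; pool += (0, 2) = (5, 6)
  T_i needs (4, 5) <= (5, 6) -> finishes; pool += (1, 1) = (6, 7)
  T_b needs (1, 5) <= (6, 7) -> finishes; pool += (2, 3) = (8, 10)
  T_a needs (3, 3) <= (8, 10) -> finishes; pool += (2, 0) = (10, 10)
(3) Precisely 8 of the possible complete orderings are safe sequences.


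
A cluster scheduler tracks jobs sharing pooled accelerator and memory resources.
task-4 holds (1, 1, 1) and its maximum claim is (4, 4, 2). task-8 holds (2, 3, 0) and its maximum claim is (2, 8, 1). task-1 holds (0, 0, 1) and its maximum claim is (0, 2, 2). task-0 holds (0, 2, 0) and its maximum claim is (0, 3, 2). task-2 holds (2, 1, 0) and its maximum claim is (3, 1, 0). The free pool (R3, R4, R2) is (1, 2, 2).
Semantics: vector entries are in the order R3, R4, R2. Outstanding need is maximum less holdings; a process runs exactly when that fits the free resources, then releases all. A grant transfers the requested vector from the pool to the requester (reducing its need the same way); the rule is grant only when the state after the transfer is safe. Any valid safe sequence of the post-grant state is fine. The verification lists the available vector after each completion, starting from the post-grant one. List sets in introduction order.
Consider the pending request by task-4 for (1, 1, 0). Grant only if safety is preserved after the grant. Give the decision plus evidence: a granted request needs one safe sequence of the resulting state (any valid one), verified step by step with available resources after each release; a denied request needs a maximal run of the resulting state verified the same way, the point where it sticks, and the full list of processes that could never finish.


DENY — the pretend-granted state is unsafe.
Key observation: after task-0, task-1 the pool peaks at (0, 3, 3), and each blocked process is short somewhere: task-4 on R3; task-8 on R4; task-2 on R3.
On the post-grant state, task-0, task-1 is a maximal run — nothing extends it. Check, step by step:
  pool = (0, 1, 2)
  task-0: need (0, 1, 2) fits (0, 1, 2); releases (0, 2, 0), pool now (0, 3, 2)
  task-1: need (0, 2, 1) fits (0, 3, 2); releases (0, 0, 1), pool now (0, 3, 3)
  blocked: task-4 wants (2, 2, 1), pool (0, 3, 3) — not enough R3
  blocked: task-8 wants (0, 5, 1), pool (0, 3, 3) — not enough R4
  blocked: task-2 wants (1, 0, 0), pool (0, 3, 3) — not enough R3
Processes that could never finish after the grant: task-4, task-8 and task-2.


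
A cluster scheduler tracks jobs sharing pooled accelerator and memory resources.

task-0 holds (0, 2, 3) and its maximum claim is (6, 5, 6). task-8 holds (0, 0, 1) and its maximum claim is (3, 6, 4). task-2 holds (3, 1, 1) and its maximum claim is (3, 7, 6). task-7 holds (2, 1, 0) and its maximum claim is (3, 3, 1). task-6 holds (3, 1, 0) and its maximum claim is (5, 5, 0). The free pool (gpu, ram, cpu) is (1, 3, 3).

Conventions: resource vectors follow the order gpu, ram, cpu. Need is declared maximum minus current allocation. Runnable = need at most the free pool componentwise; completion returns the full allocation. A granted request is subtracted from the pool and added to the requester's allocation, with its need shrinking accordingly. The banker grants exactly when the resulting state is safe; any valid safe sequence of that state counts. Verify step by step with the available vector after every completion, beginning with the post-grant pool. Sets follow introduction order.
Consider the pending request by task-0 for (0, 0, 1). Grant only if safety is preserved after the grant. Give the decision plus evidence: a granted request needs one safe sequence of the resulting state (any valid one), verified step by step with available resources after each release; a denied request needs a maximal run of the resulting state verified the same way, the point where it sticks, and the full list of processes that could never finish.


GRANT — the state after the grant stays safe, e.g. via task-7, task-6, task-0, task-8, task-2.
Key observation: after the grant the pool drops to (1, 3, 2), which still lets task-7 finish first and unwind the rest.
Verifying the post-grant state step by step:
  pool = (1, 3, 2)
  run task-7 (needs (1, 2, 1), free (1, 3, 2)); after release of (2, 1, 0) the pool is (3, 4, 2)
  run task-6 (needs (2, 4, 0), free (3, 4, 2)); after release of (3, 1, 0) the pool is (6, 5, 2)
  run task-0 (needs (6, 3, 2), free (6, 5, 2)); after release of (0, 2, 4) the pool is (6, 7, 6)
  run task-8 (needs (3, 6, 3), free (6, 7, 6)); after release of (0, 0, 1) the pool is (6, 7, 7)
  run task-2 (needs (0, 6, 5), free (6, 7, 7)); after release of (3, 1, 1) the pool is (9, 8, 8)


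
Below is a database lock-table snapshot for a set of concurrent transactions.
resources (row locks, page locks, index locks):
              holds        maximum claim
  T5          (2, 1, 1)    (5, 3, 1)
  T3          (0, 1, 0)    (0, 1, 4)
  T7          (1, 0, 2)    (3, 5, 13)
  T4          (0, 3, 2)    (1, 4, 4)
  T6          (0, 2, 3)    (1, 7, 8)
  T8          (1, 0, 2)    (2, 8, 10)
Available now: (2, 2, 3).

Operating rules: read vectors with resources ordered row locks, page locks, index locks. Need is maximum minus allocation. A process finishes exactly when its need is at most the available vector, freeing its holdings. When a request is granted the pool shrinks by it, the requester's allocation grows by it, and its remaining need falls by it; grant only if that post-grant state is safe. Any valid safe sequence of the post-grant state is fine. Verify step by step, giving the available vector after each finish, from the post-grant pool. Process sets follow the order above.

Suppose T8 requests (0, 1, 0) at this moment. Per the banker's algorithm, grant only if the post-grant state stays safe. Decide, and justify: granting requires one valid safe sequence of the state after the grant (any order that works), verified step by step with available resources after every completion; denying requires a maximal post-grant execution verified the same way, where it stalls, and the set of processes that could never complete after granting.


GRANT — the state after the grant stays safe, e.g. via T4, T3, T6, T8, T5, T7.
Key observation: post-grant, (2, 1, 3) remains, and an order beginning with T4 completes everyone.
Check on the post-grant state, step by step:
  pool = (2, 1, 3)
  T4: need (1, 1, 2) fits (2, 1, 3); releases (0, 3, 2), pool now (2, 4, 5)
  T3: need (0, 0, 4) fits (2, 4, 5); releases (0, 1, 0), pool now (2, 5, 5)
  T6: need (1, 5, 5) fits (2, 5, 5); releases (0, 2, 3), pool now (2, 7, 8)
  T8: need (1, 7, 8) fits (2, 7, 8); releases (1, 1, 2), pool now (3, 8, 10)
  T5: need (3, 2, 0) fits (3, 8, 10); releases (2, 1, 1), pool now (5, 9, 11)
  T7: need (2, 5, 11) fits (5, 9, 11); releases (1, 0, 2), pool now (6, 9, 13)
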